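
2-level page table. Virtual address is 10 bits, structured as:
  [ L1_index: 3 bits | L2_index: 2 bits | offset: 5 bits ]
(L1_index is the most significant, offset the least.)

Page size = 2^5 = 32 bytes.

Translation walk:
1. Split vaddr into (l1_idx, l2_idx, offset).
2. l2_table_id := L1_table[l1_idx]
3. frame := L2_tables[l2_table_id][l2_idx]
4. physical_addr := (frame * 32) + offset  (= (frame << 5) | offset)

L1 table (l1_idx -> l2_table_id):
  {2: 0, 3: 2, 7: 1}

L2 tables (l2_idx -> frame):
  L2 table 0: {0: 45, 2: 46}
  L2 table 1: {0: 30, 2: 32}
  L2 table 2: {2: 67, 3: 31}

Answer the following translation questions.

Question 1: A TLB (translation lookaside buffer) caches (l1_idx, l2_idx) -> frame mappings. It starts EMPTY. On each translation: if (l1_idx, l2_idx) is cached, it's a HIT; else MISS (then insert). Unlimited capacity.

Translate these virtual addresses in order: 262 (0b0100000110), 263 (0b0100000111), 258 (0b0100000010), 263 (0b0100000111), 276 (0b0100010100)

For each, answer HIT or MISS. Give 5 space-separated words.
Answer: MISS HIT HIT HIT HIT

Derivation:
vaddr=262: (2,0) not in TLB -> MISS, insert
vaddr=263: (2,0) in TLB -> HIT
vaddr=258: (2,0) in TLB -> HIT
vaddr=263: (2,0) in TLB -> HIT
vaddr=276: (2,0) in TLB -> HIT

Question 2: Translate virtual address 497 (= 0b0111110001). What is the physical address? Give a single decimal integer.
Answer: 1009

Derivation:
vaddr = 497 = 0b0111110001
Split: l1_idx=3, l2_idx=3, offset=17
L1[3] = 2
L2[2][3] = 31
paddr = 31 * 32 + 17 = 1009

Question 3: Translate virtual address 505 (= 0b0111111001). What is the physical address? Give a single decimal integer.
vaddr = 505 = 0b0111111001
Split: l1_idx=3, l2_idx=3, offset=25
L1[3] = 2
L2[2][3] = 31
paddr = 31 * 32 + 25 = 1017

Answer: 1017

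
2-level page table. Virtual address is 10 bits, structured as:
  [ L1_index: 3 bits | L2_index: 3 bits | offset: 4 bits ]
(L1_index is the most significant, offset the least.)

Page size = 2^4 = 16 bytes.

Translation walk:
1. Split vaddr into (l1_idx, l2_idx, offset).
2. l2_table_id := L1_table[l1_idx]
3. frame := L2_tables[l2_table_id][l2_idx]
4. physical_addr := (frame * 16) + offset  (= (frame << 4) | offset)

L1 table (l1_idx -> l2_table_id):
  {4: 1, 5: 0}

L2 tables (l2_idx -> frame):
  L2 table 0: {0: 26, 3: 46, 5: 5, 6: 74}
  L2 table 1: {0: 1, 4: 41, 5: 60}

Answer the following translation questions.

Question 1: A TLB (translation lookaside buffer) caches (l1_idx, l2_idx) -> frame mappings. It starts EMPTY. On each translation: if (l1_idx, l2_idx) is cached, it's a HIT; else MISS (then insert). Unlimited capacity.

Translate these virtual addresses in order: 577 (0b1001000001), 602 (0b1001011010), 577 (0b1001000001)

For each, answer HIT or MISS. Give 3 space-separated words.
vaddr=577: (4,4) not in TLB -> MISS, insert
vaddr=602: (4,5) not in TLB -> MISS, insert
vaddr=577: (4,4) in TLB -> HIT

Answer: MISS MISS HIT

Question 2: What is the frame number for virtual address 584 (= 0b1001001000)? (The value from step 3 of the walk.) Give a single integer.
Answer: 41

Derivation:
vaddr = 584: l1_idx=4, l2_idx=4
L1[4] = 1; L2[1][4] = 41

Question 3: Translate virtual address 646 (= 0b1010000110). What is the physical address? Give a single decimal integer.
vaddr = 646 = 0b1010000110
Split: l1_idx=5, l2_idx=0, offset=6
L1[5] = 0
L2[0][0] = 26
paddr = 26 * 16 + 6 = 422

Answer: 422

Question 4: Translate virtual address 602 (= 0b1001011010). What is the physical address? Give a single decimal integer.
Answer: 970

Derivation:
vaddr = 602 = 0b1001011010
Split: l1_idx=4, l2_idx=5, offset=10
L1[4] = 1
L2[1][5] = 60
paddr = 60 * 16 + 10 = 970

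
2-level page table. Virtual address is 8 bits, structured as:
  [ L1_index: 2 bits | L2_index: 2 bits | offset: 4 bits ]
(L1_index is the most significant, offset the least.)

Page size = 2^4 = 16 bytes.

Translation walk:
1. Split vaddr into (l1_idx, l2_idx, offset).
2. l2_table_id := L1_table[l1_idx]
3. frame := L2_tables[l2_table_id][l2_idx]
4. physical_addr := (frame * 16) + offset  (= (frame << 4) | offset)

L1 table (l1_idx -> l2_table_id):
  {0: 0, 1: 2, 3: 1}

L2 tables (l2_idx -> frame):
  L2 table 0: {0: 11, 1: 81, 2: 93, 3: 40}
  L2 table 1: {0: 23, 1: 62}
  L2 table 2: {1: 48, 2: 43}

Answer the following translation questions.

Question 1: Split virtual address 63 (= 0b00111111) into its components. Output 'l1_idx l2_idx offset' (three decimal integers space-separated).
Answer: 0 3 15

Derivation:
vaddr = 63 = 0b00111111
  top 2 bits -> l1_idx = 0
  next 2 bits -> l2_idx = 3
  bottom 4 bits -> offset = 15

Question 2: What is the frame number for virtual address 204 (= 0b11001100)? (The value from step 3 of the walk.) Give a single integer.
vaddr = 204: l1_idx=3, l2_idx=0
L1[3] = 1; L2[1][0] = 23

Answer: 23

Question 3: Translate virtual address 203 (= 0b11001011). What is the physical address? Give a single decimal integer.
vaddr = 203 = 0b11001011
Split: l1_idx=3, l2_idx=0, offset=11
L1[3] = 1
L2[1][0] = 23
paddr = 23 * 16 + 11 = 379

Answer: 379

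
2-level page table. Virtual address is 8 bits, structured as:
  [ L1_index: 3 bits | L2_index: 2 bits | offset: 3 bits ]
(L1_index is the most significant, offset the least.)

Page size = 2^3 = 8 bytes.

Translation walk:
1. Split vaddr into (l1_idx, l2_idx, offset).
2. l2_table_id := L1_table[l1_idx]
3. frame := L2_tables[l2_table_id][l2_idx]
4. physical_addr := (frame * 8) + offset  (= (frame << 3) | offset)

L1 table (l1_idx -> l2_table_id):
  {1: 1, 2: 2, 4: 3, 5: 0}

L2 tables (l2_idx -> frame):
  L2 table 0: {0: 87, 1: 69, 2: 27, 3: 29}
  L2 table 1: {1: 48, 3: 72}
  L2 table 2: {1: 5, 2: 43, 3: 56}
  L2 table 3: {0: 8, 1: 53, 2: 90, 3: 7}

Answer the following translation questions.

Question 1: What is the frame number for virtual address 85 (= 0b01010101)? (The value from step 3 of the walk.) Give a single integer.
vaddr = 85: l1_idx=2, l2_idx=2
L1[2] = 2; L2[2][2] = 43

Answer: 43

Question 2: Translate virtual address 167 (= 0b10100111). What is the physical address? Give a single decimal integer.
Answer: 703

Derivation:
vaddr = 167 = 0b10100111
Split: l1_idx=5, l2_idx=0, offset=7
L1[5] = 0
L2[0][0] = 87
paddr = 87 * 8 + 7 = 703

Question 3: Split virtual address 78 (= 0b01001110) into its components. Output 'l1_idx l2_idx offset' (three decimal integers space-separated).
vaddr = 78 = 0b01001110
  top 3 bits -> l1_idx = 2
  next 2 bits -> l2_idx = 1
  bottom 3 bits -> offset = 6

Answer: 2 1 6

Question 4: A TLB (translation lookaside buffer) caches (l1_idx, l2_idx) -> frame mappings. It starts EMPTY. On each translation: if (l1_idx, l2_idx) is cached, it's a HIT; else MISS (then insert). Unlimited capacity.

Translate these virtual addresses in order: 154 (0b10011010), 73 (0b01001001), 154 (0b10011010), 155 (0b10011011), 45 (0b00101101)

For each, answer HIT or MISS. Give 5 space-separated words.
vaddr=154: (4,3) not in TLB -> MISS, insert
vaddr=73: (2,1) not in TLB -> MISS, insert
vaddr=154: (4,3) in TLB -> HIT
vaddr=155: (4,3) in TLB -> HIT
vaddr=45: (1,1) not in TLB -> MISS, insert

Answer: MISS MISS HIT HIT MISS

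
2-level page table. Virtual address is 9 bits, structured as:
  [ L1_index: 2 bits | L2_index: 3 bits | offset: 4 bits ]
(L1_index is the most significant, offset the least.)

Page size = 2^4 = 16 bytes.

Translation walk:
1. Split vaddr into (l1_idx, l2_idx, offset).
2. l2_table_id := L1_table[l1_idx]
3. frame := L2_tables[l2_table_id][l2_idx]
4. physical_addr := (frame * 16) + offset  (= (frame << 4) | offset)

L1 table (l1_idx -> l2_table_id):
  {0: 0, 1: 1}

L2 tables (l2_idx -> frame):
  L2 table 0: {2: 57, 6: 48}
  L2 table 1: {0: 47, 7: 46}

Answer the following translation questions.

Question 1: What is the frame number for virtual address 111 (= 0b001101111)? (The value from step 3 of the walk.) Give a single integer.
Answer: 48

Derivation:
vaddr = 111: l1_idx=0, l2_idx=6
L1[0] = 0; L2[0][6] = 48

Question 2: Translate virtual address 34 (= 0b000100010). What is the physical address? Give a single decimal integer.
Answer: 914

Derivation:
vaddr = 34 = 0b000100010
Split: l1_idx=0, l2_idx=2, offset=2
L1[0] = 0
L2[0][2] = 57
paddr = 57 * 16 + 2 = 914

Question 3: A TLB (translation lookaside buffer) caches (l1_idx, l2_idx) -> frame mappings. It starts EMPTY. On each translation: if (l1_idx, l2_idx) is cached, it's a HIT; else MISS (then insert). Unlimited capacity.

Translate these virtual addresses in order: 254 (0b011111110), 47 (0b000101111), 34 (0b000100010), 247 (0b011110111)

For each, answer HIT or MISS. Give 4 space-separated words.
Answer: MISS MISS HIT HIT

Derivation:
vaddr=254: (1,7) not in TLB -> MISS, insert
vaddr=47: (0,2) not in TLB -> MISS, insert
vaddr=34: (0,2) in TLB -> HIT
vaddr=247: (1,7) in TLB -> HIT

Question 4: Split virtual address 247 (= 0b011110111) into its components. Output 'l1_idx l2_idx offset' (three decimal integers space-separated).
vaddr = 247 = 0b011110111
  top 2 bits -> l1_idx = 1
  next 3 bits -> l2_idx = 7
  bottom 4 bits -> offset = 7

Answer: 1 7 7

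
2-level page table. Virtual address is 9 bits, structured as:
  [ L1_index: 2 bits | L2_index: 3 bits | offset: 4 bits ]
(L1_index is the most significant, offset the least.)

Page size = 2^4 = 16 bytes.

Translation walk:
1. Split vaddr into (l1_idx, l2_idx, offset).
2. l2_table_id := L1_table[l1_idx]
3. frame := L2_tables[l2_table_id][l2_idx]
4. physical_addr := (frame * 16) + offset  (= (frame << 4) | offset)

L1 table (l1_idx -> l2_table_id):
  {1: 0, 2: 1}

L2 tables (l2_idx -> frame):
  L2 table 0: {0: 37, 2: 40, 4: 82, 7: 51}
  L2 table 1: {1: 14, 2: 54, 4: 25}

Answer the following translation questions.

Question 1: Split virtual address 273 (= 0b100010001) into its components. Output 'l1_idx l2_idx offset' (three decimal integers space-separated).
vaddr = 273 = 0b100010001
  top 2 bits -> l1_idx = 2
  next 3 bits -> l2_idx = 1
  bottom 4 bits -> offset = 1

Answer: 2 1 1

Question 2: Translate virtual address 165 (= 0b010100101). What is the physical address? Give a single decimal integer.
Answer: 645

Derivation:
vaddr = 165 = 0b010100101
Split: l1_idx=1, l2_idx=2, offset=5
L1[1] = 0
L2[0][2] = 40
paddr = 40 * 16 + 5 = 645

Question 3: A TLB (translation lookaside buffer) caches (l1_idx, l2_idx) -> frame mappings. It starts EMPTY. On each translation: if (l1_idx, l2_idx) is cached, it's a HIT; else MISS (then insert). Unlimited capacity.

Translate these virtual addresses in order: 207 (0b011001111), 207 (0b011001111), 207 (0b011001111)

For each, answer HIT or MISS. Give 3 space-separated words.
Answer: MISS HIT HIT

Derivation:
vaddr=207: (1,4) not in TLB -> MISS, insert
vaddr=207: (1,4) in TLB -> HIT
vaddr=207: (1,4) in TLB -> HIT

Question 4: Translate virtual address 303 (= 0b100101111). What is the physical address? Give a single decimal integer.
Answer: 879

Derivation:
vaddr = 303 = 0b100101111
Split: l1_idx=2, l2_idx=2, offset=15
L1[2] = 1
L2[1][2] = 54
paddr = 54 * 16 + 15 = 879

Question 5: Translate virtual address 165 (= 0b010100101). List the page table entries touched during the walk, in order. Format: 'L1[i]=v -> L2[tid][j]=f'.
vaddr = 165 = 0b010100101
Split: l1_idx=1, l2_idx=2, offset=5

Answer: L1[1]=0 -> L2[0][2]=40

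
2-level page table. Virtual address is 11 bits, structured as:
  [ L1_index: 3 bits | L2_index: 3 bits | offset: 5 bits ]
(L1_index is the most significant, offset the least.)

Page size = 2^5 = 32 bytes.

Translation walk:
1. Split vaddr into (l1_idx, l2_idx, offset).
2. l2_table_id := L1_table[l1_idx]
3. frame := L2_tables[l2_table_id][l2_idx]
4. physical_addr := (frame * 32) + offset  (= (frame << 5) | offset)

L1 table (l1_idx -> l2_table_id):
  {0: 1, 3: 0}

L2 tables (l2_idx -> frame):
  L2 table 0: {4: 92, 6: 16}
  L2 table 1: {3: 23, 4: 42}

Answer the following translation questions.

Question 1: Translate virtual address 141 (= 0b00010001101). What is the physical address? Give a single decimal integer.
vaddr = 141 = 0b00010001101
Split: l1_idx=0, l2_idx=4, offset=13
L1[0] = 1
L2[1][4] = 42
paddr = 42 * 32 + 13 = 1357

Answer: 1357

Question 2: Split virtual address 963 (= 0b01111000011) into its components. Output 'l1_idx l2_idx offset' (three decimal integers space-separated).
Answer: 3 6 3

Derivation:
vaddr = 963 = 0b01111000011
  top 3 bits -> l1_idx = 3
  next 3 bits -> l2_idx = 6
  bottom 5 bits -> offset = 3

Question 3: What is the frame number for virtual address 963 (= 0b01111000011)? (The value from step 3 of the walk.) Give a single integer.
Answer: 16

Derivation:
vaddr = 963: l1_idx=3, l2_idx=6
L1[3] = 0; L2[0][6] = 16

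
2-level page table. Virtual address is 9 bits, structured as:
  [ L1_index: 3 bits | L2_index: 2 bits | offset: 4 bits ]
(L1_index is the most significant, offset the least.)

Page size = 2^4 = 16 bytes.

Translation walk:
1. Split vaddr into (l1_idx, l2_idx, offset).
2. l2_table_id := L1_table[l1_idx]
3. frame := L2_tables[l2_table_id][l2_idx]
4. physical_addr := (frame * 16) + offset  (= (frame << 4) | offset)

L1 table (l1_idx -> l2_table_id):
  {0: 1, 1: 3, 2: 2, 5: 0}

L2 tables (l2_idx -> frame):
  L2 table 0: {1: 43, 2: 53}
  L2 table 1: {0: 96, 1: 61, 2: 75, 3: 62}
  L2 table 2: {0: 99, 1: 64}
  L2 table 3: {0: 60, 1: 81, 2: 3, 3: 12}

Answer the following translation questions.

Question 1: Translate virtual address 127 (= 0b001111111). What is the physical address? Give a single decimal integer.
Answer: 207

Derivation:
vaddr = 127 = 0b001111111
Split: l1_idx=1, l2_idx=3, offset=15
L1[1] = 3
L2[3][3] = 12
paddr = 12 * 16 + 15 = 207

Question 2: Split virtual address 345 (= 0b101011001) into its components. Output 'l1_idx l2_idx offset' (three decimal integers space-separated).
vaddr = 345 = 0b101011001
  top 3 bits -> l1_idx = 5
  next 2 bits -> l2_idx = 1
  bottom 4 bits -> offset = 9

Answer: 5 1 9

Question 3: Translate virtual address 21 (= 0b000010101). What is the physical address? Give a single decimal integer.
vaddr = 21 = 0b000010101
Split: l1_idx=0, l2_idx=1, offset=5
L1[0] = 1
L2[1][1] = 61
paddr = 61 * 16 + 5 = 981

Answer: 981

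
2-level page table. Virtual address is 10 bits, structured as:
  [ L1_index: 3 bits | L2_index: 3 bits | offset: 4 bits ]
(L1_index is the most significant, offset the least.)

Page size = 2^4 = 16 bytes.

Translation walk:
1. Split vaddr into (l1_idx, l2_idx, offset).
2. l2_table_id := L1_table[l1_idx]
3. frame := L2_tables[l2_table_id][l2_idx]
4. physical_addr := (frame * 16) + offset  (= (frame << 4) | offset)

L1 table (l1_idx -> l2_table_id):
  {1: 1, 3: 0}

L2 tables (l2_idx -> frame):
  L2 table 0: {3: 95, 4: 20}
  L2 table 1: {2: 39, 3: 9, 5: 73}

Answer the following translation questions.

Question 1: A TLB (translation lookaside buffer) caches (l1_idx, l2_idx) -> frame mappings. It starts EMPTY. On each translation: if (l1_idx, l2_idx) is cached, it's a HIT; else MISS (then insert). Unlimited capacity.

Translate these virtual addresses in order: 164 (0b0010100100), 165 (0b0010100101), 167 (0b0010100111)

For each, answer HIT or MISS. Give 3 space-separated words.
Answer: MISS HIT HIT

Derivation:
vaddr=164: (1,2) not in TLB -> MISS, insert
vaddr=165: (1,2) in TLB -> HIT
vaddr=167: (1,2) in TLB -> HIT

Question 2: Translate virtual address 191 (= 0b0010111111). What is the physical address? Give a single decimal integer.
Answer: 159

Derivation:
vaddr = 191 = 0b0010111111
Split: l1_idx=1, l2_idx=3, offset=15
L1[1] = 1
L2[1][3] = 9
paddr = 9 * 16 + 15 = 159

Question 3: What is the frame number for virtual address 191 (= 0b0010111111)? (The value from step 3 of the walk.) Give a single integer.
vaddr = 191: l1_idx=1, l2_idx=3
L1[1] = 1; L2[1][3] = 9

Answer: 9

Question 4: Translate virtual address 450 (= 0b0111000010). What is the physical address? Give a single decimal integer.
Answer: 322

Derivation:
vaddr = 450 = 0b0111000010
Split: l1_idx=3, l2_idx=4, offset=2
L1[3] = 0
L2[0][4] = 20
paddr = 20 * 16 + 2 = 322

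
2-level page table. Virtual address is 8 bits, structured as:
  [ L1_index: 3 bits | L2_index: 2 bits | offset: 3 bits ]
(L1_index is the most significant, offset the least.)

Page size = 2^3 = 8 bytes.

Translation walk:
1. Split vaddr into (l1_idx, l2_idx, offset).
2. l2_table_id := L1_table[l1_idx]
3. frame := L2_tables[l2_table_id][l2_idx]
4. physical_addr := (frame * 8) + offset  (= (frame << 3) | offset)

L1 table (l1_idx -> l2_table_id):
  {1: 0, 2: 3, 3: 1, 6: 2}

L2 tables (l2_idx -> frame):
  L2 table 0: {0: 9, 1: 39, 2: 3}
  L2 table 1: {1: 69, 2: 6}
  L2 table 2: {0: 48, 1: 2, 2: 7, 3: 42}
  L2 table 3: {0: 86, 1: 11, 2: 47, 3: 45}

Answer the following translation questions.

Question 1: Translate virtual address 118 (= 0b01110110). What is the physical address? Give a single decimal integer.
vaddr = 118 = 0b01110110
Split: l1_idx=3, l2_idx=2, offset=6
L1[3] = 1
L2[1][2] = 6
paddr = 6 * 8 + 6 = 54

Answer: 54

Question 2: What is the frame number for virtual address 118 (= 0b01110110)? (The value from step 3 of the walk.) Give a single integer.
Answer: 6

Derivation:
vaddr = 118: l1_idx=3, l2_idx=2
L1[3] = 1; L2[1][2] = 6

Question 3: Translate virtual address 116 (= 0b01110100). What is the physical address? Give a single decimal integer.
vaddr = 116 = 0b01110100
Split: l1_idx=3, l2_idx=2, offset=4
L1[3] = 1
L2[1][2] = 6
paddr = 6 * 8 + 4 = 52

Answer: 52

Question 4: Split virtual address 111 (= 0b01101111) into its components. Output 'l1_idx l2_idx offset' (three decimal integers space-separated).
Answer: 3 1 7

Derivation:
vaddr = 111 = 0b01101111
  top 3 bits -> l1_idx = 3
  next 2 bits -> l2_idx = 1
  bottom 3 bits -> offset = 7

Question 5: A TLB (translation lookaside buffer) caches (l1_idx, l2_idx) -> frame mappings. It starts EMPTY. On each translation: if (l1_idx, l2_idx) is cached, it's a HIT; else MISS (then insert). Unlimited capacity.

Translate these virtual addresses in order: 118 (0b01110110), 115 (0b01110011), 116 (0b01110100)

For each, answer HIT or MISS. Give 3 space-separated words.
Answer: MISS HIT HIT

Derivation:
vaddr=118: (3,2) not in TLB -> MISS, insert
vaddr=115: (3,2) in TLB -> HIT
vaddr=116: (3,2) in TLB -> HIT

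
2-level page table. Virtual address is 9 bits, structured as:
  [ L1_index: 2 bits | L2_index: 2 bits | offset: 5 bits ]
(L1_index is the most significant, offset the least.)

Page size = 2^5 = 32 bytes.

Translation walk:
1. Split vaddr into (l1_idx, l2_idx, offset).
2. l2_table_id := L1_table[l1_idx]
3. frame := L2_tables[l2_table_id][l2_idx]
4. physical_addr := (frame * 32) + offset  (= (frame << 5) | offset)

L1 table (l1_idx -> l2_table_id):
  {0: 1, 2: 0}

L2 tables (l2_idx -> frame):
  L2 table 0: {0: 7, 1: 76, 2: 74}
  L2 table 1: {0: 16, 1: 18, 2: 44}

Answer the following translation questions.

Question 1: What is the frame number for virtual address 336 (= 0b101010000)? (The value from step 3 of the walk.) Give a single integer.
Answer: 74

Derivation:
vaddr = 336: l1_idx=2, l2_idx=2
L1[2] = 0; L2[0][2] = 74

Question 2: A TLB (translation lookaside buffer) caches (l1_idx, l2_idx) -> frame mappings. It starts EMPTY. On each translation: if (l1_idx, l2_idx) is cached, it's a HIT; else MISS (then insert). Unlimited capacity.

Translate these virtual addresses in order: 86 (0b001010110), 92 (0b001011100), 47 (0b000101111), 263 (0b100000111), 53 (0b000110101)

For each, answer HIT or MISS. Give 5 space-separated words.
vaddr=86: (0,2) not in TLB -> MISS, insert
vaddr=92: (0,2) in TLB -> HIT
vaddr=47: (0,1) not in TLB -> MISS, insert
vaddr=263: (2,0) not in TLB -> MISS, insert
vaddr=53: (0,1) in TLB -> HIT

Answer: MISS HIT MISS MISS HIT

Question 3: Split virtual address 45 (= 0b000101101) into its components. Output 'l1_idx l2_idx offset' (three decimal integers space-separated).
vaddr = 45 = 0b000101101
  top 2 bits -> l1_idx = 0
  next 2 bits -> l2_idx = 1
  bottom 5 bits -> offset = 13

Answer: 0 1 13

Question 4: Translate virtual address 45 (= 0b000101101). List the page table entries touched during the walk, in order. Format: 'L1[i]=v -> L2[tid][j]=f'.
vaddr = 45 = 0b000101101
Split: l1_idx=0, l2_idx=1, offset=13

Answer: L1[0]=1 -> L2[1][1]=18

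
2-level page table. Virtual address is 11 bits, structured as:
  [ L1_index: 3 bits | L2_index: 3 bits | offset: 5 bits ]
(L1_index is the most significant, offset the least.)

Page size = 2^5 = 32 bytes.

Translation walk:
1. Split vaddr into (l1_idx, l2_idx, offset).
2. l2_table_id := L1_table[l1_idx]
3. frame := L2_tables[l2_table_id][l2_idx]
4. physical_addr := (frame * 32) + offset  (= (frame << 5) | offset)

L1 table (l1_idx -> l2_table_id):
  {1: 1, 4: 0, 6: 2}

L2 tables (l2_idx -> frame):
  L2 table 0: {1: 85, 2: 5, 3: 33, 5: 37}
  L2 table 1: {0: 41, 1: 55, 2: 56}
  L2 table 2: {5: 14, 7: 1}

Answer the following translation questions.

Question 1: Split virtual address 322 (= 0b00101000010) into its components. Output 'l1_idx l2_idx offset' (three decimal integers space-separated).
vaddr = 322 = 0b00101000010
  top 3 bits -> l1_idx = 1
  next 3 bits -> l2_idx = 2
  bottom 5 bits -> offset = 2

Answer: 1 2 2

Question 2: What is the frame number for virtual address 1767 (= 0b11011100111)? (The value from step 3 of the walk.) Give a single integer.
Answer: 1

Derivation:
vaddr = 1767: l1_idx=6, l2_idx=7
L1[6] = 2; L2[2][7] = 1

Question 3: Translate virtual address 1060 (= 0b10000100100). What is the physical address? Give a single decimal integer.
Answer: 2724

Derivation:
vaddr = 1060 = 0b10000100100
Split: l1_idx=4, l2_idx=1, offset=4
L1[4] = 0
L2[0][1] = 85
paddr = 85 * 32 + 4 = 2724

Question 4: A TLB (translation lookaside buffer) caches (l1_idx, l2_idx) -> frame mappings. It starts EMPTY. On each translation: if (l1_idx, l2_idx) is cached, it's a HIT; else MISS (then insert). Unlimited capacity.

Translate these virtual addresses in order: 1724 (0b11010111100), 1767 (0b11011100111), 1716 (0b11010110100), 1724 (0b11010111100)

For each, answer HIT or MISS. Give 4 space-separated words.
vaddr=1724: (6,5) not in TLB -> MISS, insert
vaddr=1767: (6,7) not in TLB -> MISS, insert
vaddr=1716: (6,5) in TLB -> HIT
vaddr=1724: (6,5) in TLB -> HIT

Answer: MISS MISS HIT HIT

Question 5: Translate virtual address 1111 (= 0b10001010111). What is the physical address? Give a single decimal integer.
Answer: 183

Derivation:
vaddr = 1111 = 0b10001010111
Split: l1_idx=4, l2_idx=2, offset=23
L1[4] = 0
L2[0][2] = 5
paddr = 5 * 32 + 23 = 183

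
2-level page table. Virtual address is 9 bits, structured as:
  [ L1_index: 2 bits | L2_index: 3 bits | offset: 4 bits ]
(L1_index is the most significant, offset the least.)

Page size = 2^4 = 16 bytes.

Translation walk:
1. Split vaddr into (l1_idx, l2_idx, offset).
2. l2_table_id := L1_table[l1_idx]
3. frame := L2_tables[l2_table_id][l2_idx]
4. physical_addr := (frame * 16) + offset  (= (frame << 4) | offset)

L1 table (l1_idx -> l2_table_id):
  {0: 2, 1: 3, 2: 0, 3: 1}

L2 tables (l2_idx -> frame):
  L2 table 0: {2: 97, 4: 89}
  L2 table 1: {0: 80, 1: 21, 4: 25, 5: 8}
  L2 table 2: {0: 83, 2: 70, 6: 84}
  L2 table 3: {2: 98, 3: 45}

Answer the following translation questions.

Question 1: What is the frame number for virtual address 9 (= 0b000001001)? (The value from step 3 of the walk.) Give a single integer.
Answer: 83

Derivation:
vaddr = 9: l1_idx=0, l2_idx=0
L1[0] = 2; L2[2][0] = 83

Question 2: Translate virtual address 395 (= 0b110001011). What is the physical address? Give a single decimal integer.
vaddr = 395 = 0b110001011
Split: l1_idx=3, l2_idx=0, offset=11
L1[3] = 1
L2[1][0] = 80
paddr = 80 * 16 + 11 = 1291

Answer: 1291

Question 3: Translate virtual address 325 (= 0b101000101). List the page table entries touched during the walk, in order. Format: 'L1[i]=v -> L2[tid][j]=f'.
vaddr = 325 = 0b101000101
Split: l1_idx=2, l2_idx=4, offset=5

Answer: L1[2]=0 -> L2[0][4]=89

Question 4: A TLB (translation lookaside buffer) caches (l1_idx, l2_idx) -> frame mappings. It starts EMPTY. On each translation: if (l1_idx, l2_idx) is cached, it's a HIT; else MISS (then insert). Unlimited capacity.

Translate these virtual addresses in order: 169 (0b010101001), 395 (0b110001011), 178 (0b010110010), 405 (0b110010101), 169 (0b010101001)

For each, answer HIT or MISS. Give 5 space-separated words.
Answer: MISS MISS MISS MISS HIT

Derivation:
vaddr=169: (1,2) not in TLB -> MISS, insert
vaddr=395: (3,0) not in TLB -> MISS, insert
vaddr=178: (1,3) not in TLB -> MISS, insert
vaddr=405: (3,1) not in TLB -> MISS, insert
vaddr=169: (1,2) in TLB -> HIT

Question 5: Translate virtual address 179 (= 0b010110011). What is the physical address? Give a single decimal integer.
Answer: 723

Derivation:
vaddr = 179 = 0b010110011
Split: l1_idx=1, l2_idx=3, offset=3
L1[1] = 3
L2[3][3] = 45
paddr = 45 * 16 + 3 = 723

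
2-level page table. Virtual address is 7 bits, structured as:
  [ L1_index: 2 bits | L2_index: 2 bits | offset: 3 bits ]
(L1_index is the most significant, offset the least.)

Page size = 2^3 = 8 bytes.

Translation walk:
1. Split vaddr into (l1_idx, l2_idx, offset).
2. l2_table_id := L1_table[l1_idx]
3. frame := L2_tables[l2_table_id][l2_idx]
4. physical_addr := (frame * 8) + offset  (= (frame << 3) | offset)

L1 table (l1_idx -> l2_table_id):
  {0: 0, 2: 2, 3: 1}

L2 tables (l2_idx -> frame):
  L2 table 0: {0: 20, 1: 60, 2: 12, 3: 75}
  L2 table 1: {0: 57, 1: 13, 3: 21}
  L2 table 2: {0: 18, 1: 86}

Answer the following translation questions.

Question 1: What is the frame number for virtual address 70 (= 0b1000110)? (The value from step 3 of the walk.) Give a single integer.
vaddr = 70: l1_idx=2, l2_idx=0
L1[2] = 2; L2[2][0] = 18

Answer: 18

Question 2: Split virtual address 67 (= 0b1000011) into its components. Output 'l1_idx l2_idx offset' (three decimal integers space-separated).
vaddr = 67 = 0b1000011
  top 2 bits -> l1_idx = 2
  next 2 bits -> l2_idx = 0
  bottom 3 bits -> offset = 3

Answer: 2 0 3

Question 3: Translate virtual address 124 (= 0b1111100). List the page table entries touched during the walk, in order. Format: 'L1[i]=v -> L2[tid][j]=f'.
Answer: L1[3]=1 -> L2[1][3]=21

Derivation:
vaddr = 124 = 0b1111100
Split: l1_idx=3, l2_idx=3, offset=4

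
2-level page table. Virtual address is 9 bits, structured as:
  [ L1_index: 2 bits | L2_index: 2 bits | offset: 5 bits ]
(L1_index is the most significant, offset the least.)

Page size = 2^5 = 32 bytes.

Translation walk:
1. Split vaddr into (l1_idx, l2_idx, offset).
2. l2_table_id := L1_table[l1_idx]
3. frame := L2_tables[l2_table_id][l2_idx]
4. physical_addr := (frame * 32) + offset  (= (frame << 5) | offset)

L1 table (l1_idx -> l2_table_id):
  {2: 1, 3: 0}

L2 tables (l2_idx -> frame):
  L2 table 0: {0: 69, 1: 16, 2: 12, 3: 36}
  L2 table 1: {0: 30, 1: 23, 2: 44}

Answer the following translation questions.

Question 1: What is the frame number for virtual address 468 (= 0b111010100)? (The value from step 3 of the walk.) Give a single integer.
Answer: 12

Derivation:
vaddr = 468: l1_idx=3, l2_idx=2
L1[3] = 0; L2[0][2] = 12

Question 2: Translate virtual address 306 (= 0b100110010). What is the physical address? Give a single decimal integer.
vaddr = 306 = 0b100110010
Split: l1_idx=2, l2_idx=1, offset=18
L1[2] = 1
L2[1][1] = 23
paddr = 23 * 32 + 18 = 754

Answer: 754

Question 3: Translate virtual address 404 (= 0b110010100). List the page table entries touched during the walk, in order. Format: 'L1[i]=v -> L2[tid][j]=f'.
vaddr = 404 = 0b110010100
Split: l1_idx=3, l2_idx=0, offset=20

Answer: L1[3]=0 -> L2[0][0]=69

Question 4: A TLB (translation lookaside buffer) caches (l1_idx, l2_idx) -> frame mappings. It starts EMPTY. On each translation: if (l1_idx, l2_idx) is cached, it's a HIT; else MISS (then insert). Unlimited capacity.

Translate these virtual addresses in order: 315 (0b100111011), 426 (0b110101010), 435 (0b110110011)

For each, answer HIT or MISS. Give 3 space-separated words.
Answer: MISS MISS HIT

Derivation:
vaddr=315: (2,1) not in TLB -> MISS, insert
vaddr=426: (3,1) not in TLB -> MISS, insert
vaddr=435: (3,1) in TLB -> HIT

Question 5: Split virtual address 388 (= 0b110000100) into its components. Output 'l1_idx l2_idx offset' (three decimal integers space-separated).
Answer: 3 0 4

Derivation:
vaddr = 388 = 0b110000100
  top 2 bits -> l1_idx = 3
  next 2 bits -> l2_idx = 0
  bottom 5 bits -> offset = 4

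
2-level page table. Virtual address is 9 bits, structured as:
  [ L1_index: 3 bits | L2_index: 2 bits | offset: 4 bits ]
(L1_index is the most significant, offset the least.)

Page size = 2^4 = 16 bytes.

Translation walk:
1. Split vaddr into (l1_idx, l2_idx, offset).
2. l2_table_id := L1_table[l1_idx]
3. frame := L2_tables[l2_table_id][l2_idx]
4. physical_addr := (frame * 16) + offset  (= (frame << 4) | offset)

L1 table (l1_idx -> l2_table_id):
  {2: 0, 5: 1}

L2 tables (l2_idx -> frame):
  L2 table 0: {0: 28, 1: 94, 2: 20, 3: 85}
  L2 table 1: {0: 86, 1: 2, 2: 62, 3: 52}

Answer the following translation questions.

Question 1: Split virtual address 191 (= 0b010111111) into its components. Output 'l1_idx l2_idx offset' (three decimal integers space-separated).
vaddr = 191 = 0b010111111
  top 3 bits -> l1_idx = 2
  next 2 bits -> l2_idx = 3
  bottom 4 bits -> offset = 15

Answer: 2 3 15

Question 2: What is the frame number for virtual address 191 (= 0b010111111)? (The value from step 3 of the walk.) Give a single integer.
vaddr = 191: l1_idx=2, l2_idx=3
L1[2] = 0; L2[0][3] = 85

Answer: 85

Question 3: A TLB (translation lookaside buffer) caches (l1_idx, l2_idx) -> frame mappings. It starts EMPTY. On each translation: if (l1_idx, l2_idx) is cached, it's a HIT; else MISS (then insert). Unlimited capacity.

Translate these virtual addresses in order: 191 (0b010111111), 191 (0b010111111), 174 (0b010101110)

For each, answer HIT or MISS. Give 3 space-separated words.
vaddr=191: (2,3) not in TLB -> MISS, insert
vaddr=191: (2,3) in TLB -> HIT
vaddr=174: (2,2) not in TLB -> MISS, insert

Answer: MISS HIT MISS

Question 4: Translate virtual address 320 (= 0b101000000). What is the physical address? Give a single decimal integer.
vaddr = 320 = 0b101000000
Split: l1_idx=5, l2_idx=0, offset=0
L1[5] = 1
L2[1][0] = 86
paddr = 86 * 16 + 0 = 1376

Answer: 1376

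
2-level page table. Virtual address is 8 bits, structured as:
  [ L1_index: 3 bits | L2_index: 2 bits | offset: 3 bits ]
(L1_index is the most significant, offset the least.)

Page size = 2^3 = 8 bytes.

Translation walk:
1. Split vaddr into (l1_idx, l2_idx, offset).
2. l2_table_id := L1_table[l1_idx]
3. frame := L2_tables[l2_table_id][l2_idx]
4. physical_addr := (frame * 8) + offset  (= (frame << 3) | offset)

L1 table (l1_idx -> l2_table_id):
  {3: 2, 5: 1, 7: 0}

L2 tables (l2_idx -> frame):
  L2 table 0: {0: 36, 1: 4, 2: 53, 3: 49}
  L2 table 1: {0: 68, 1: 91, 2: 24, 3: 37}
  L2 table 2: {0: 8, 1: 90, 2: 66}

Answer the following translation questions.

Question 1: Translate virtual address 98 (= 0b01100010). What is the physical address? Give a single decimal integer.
vaddr = 98 = 0b01100010
Split: l1_idx=3, l2_idx=0, offset=2
L1[3] = 2
L2[2][0] = 8
paddr = 8 * 8 + 2 = 66

Answer: 66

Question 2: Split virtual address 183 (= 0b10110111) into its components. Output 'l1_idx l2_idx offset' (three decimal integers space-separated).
vaddr = 183 = 0b10110111
  top 3 bits -> l1_idx = 5
  next 2 bits -> l2_idx = 2
  bottom 3 bits -> offset = 7

Answer: 5 2 7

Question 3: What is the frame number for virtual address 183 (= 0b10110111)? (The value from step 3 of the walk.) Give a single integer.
vaddr = 183: l1_idx=5, l2_idx=2
L1[5] = 1; L2[1][2] = 24

Answer: 24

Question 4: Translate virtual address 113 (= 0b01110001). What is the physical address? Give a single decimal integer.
vaddr = 113 = 0b01110001
Split: l1_idx=3, l2_idx=2, offset=1
L1[3] = 2
L2[2][2] = 66
paddr = 66 * 8 + 1 = 529

Answer: 529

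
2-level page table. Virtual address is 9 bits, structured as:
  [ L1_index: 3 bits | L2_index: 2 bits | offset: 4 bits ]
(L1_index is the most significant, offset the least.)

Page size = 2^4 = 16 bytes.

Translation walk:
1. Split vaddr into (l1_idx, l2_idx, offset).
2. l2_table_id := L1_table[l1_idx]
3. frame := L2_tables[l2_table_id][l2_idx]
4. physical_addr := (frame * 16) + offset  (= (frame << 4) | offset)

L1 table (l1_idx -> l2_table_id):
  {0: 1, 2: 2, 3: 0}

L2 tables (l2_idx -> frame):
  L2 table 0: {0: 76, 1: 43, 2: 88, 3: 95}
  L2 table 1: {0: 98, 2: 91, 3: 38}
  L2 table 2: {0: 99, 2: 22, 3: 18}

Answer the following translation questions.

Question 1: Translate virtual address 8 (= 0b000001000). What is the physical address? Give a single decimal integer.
vaddr = 8 = 0b000001000
Split: l1_idx=0, l2_idx=0, offset=8
L1[0] = 1
L2[1][0] = 98
paddr = 98 * 16 + 8 = 1576

Answer: 1576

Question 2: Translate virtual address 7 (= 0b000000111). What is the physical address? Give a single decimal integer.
Answer: 1575

Derivation:
vaddr = 7 = 0b000000111
Split: l1_idx=0, l2_idx=0, offset=7
L1[0] = 1
L2[1][0] = 98
paddr = 98 * 16 + 7 = 1575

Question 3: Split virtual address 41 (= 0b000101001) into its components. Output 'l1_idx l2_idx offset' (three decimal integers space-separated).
vaddr = 41 = 0b000101001
  top 3 bits -> l1_idx = 0
  next 2 bits -> l2_idx = 2
  bottom 4 bits -> offset = 9

Answer: 0 2 9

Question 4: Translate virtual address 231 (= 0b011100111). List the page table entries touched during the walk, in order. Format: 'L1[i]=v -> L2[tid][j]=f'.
Answer: L1[3]=0 -> L2[0][2]=88

Derivation:
vaddr = 231 = 0b011100111
Split: l1_idx=3, l2_idx=2, offset=7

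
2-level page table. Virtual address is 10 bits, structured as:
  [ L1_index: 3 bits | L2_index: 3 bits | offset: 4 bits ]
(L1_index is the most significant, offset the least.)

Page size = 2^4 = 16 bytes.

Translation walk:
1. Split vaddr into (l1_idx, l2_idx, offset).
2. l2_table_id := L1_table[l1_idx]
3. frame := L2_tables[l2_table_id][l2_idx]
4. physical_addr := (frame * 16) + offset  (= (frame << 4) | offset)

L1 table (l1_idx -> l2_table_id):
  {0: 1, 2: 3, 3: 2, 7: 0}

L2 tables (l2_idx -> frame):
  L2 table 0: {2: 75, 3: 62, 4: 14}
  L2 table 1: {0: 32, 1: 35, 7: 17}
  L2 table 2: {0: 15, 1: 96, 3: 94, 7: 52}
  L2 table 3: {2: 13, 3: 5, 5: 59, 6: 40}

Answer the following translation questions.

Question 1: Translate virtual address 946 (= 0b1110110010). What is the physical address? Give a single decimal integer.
Answer: 994

Derivation:
vaddr = 946 = 0b1110110010
Split: l1_idx=7, l2_idx=3, offset=2
L1[7] = 0
L2[0][3] = 62
paddr = 62 * 16 + 2 = 994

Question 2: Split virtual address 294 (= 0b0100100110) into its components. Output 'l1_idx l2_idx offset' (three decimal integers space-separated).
Answer: 2 2 6

Derivation:
vaddr = 294 = 0b0100100110
  top 3 bits -> l1_idx = 2
  next 3 bits -> l2_idx = 2
  bottom 4 bits -> offset = 6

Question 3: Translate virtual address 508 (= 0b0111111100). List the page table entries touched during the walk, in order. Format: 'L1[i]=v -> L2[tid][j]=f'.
vaddr = 508 = 0b0111111100
Split: l1_idx=3, l2_idx=7, offset=12

Answer: L1[3]=2 -> L2[2][7]=52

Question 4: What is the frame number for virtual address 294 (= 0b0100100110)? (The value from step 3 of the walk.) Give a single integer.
Answer: 13

Derivation:
vaddr = 294: l1_idx=2, l2_idx=2
L1[2] = 3; L2[3][2] = 13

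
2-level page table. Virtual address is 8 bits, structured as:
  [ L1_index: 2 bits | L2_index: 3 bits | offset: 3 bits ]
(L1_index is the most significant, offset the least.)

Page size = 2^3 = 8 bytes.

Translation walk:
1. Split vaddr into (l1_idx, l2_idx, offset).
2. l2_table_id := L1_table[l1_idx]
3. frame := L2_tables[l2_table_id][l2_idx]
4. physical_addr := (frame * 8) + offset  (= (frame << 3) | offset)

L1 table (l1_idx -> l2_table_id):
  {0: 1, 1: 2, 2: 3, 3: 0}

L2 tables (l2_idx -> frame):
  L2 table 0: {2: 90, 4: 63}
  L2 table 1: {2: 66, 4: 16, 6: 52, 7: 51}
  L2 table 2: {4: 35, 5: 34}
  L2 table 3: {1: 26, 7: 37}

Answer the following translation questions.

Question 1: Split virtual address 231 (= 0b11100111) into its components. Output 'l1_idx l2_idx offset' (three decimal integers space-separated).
Answer: 3 4 7

Derivation:
vaddr = 231 = 0b11100111
  top 2 bits -> l1_idx = 3
  next 3 bits -> l2_idx = 4
  bottom 3 bits -> offset = 7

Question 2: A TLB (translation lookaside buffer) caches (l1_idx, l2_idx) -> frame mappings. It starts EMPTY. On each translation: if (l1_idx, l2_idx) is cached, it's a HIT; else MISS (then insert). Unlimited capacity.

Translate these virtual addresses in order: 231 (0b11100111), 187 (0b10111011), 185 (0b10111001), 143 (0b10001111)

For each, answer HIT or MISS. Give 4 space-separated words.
vaddr=231: (3,4) not in TLB -> MISS, insert
vaddr=187: (2,7) not in TLB -> MISS, insert
vaddr=185: (2,7) in TLB -> HIT
vaddr=143: (2,1) not in TLB -> MISS, insert

Answer: MISS MISS HIT MISS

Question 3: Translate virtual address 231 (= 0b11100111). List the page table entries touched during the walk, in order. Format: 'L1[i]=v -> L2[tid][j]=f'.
vaddr = 231 = 0b11100111
Split: l1_idx=3, l2_idx=4, offset=7

Answer: L1[3]=0 -> L2[0][4]=63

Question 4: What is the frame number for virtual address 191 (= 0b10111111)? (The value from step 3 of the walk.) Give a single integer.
vaddr = 191: l1_idx=2, l2_idx=7
L1[2] = 3; L2[3][7] = 37

Answer: 37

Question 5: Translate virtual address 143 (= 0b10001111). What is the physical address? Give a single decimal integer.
Answer: 215

Derivation:
vaddr = 143 = 0b10001111
Split: l1_idx=2, l2_idx=1, offset=7
L1[2] = 3
L2[3][1] = 26
paddr = 26 * 8 + 7 = 215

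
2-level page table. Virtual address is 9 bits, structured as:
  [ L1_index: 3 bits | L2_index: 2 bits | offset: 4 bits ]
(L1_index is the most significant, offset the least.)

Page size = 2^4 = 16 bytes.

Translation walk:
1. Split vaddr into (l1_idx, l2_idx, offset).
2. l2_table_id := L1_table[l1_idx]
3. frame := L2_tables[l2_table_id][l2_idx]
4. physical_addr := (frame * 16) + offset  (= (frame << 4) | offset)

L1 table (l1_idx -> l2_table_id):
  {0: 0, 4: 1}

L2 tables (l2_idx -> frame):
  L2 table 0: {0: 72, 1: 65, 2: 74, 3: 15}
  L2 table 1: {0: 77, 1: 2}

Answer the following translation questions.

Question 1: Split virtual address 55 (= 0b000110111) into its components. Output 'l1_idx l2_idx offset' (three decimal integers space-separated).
Answer: 0 3 7

Derivation:
vaddr = 55 = 0b000110111
  top 3 bits -> l1_idx = 0
  next 2 bits -> l2_idx = 3
  bottom 4 bits -> offset = 7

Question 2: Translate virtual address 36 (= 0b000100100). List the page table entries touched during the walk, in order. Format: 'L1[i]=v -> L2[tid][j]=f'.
vaddr = 36 = 0b000100100
Split: l1_idx=0, l2_idx=2, offset=4

Answer: L1[0]=0 -> L2[0][2]=74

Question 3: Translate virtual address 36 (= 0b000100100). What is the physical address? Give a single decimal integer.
vaddr = 36 = 0b000100100
Split: l1_idx=0, l2_idx=2, offset=4
L1[0] = 0
L2[0][2] = 74
paddr = 74 * 16 + 4 = 1188

Answer: 1188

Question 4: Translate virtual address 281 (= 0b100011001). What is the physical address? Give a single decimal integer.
Answer: 41

Derivation:
vaddr = 281 = 0b100011001
Split: l1_idx=4, l2_idx=1, offset=9
L1[4] = 1
L2[1][1] = 2
paddr = 2 * 16 + 9 = 41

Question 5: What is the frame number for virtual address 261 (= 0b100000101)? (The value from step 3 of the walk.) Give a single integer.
Answer: 77

Derivation:
vaddr = 261: l1_idx=4, l2_idx=0
L1[4] = 1; L2[1][0] = 77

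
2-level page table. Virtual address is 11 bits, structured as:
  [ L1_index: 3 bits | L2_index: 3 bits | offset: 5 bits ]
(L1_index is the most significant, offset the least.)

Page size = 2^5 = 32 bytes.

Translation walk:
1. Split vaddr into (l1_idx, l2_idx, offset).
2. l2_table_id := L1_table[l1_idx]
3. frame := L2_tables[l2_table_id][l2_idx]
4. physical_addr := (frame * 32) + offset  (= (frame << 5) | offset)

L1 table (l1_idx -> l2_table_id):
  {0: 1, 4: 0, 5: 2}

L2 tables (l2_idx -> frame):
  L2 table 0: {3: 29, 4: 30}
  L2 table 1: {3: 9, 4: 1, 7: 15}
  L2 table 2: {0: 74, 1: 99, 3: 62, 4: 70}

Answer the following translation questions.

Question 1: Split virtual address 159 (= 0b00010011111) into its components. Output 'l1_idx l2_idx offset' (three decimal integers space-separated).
vaddr = 159 = 0b00010011111
  top 3 bits -> l1_idx = 0
  next 3 bits -> l2_idx = 4
  bottom 5 bits -> offset = 31

Answer: 0 4 31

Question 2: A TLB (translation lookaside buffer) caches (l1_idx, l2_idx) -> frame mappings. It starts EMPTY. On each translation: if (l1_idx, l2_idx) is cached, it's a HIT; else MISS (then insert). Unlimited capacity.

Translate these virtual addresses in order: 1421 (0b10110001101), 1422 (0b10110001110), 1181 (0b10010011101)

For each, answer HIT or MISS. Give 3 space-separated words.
vaddr=1421: (5,4) not in TLB -> MISS, insert
vaddr=1422: (5,4) in TLB -> HIT
vaddr=1181: (4,4) not in TLB -> MISS, insert

Answer: MISS HIT MISS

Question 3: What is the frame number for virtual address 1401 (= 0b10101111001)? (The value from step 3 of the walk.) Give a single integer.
vaddr = 1401: l1_idx=5, l2_idx=3
L1[5] = 2; L2[2][3] = 62

Answer: 62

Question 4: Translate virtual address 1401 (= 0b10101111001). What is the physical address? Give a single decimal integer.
Answer: 2009

Derivation:
vaddr = 1401 = 0b10101111001
Split: l1_idx=5, l2_idx=3, offset=25
L1[5] = 2
L2[2][3] = 62
paddr = 62 * 32 + 25 = 2009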